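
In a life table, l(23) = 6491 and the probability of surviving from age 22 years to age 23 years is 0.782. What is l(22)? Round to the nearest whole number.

l(22) = l(23) / p = 6491 / 0.782 = 8301.

8301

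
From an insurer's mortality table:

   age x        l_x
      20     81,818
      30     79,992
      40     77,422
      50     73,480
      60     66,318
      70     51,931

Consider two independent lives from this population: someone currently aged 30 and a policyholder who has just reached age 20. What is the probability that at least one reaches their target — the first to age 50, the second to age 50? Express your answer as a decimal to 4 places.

0.9917

p₁ = l_50/l_30 = 73,480/79,992 = 0.918592; p₂ = l_50/l_20 = 73,480/81,818 = 0.898091.
P(at least one) = 1 − (1−p₁)(1−p₂) = 1 − 0.081408 × 0.101909 = 0.991704.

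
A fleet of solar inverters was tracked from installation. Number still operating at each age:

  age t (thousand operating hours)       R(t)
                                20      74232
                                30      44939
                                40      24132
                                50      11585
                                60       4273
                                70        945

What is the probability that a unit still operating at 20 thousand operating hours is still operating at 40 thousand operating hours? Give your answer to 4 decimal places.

0.3251

The conditional survival probability is R(40)/R(20) = 24132/74232 = 0.325089.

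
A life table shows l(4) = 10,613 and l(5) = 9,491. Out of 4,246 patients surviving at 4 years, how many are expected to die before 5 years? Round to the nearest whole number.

449

The relevant probability is 1 − 9,491/10,613 = 0.105719.
Expected number = 4,246 × 0.105719 = 449.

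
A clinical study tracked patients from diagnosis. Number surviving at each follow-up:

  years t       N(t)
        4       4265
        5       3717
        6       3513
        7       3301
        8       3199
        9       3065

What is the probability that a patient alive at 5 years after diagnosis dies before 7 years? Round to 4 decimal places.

P(die before 7 | alive at 5) = 1 − N(7)/N(5) = 1 − 3301/3717 = (416)/3717 = 0.111918.

0.1119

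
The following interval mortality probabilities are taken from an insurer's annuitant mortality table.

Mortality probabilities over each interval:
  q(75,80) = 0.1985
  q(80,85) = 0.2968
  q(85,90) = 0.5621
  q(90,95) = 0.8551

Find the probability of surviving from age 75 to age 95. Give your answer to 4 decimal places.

0.0358

The overall survival probability is (1 − 0.1985) × (1 − 0.2968) × (1 − 0.5621) × (1 − 0.8551).
= 0.8015 × 0.7032 × 0.4379 × 0.1449 = 0.035762.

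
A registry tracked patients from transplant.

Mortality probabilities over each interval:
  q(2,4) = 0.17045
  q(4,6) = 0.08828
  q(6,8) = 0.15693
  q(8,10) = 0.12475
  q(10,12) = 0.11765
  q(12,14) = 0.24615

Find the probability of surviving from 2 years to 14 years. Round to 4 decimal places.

Chaining the interval survival probabilities: (1 − 0.17045) × (1 − 0.08828) × (1 − 0.15693) × (1 − 0.12475) × (1 − 0.11765) × (1 − 0.24615).
= 0.82955 × 0.91172 × 0.84307 × 0.87525 × 0.88235 × 0.75385 = 0.371215.

0.3712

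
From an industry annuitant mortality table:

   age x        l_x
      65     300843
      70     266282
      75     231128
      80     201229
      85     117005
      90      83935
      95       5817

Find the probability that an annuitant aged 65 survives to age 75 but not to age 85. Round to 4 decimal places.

This is the probability of reaching 75 but not 85, conditional on being alive at 65: (l_75 − l_85) / l_65.
= (231128 − 117005) / 300843 = 114123 / 300843 = 0.379344.

0.3793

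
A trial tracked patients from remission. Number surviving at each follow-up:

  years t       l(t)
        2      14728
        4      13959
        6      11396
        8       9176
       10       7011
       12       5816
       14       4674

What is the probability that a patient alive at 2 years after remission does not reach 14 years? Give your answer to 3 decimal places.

P(die before 14 | alive at 2) = 1 − l(14)/l(2) = 1 − 4674/14728 = (10054)/14728 = 0.682645.

0.683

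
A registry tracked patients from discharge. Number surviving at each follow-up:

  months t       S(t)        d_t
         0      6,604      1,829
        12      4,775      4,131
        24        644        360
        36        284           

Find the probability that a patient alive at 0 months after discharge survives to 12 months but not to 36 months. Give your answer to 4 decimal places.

0.6800

This is the probability of reaching 12 but not 36, conditional on being alive at 0: (S(12) − S(36)) / S(0).
= (4,775 − 284) / 6,604 = 4,491 / 6,604 = 0.680042.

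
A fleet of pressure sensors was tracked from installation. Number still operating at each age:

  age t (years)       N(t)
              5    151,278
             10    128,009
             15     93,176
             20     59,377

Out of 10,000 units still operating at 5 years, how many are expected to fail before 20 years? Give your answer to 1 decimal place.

6075.0

The relevant probability is 1 − 59,377/151,278 = 0.607497.
Expected number = 10,000 × 0.607497 = 6075.0.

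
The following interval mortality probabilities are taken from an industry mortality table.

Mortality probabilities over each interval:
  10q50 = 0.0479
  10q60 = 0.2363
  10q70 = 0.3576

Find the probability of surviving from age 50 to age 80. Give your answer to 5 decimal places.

0.46710

Chaining the interval survival probabilities: (1 − 0.0479) × (1 − 0.2363) × (1 − 0.3576).
= 0.9521 × 0.7637 × 0.6424 = 0.467101.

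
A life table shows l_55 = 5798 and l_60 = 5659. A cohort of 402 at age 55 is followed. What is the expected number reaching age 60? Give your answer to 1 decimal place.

The relevant probability is 5659/5798 = 0.976026.
Expected number = 402 × 0.976026 = 392.4.

392.4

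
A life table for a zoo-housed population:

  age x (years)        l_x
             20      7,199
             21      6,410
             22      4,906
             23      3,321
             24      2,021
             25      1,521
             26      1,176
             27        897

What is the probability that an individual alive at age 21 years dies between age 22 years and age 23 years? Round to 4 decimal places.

0.2473

This is the probability of reaching 22 but not 23, conditional on being alive at 21: (l_22 − l_23) / l_21.
= (4,906 − 3,321) / 6,410 = 1,585 / 6,410 = 0.247270.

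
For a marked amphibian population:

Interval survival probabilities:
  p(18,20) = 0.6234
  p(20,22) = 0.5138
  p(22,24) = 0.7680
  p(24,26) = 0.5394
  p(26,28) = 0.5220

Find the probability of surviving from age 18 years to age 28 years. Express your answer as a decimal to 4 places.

Survival from 18 to 28 is the product of surviving each interval: 0.6234 × 0.5138 × 0.7680 × 0.5394 × 0.5220.
= 0.069263.

0.0693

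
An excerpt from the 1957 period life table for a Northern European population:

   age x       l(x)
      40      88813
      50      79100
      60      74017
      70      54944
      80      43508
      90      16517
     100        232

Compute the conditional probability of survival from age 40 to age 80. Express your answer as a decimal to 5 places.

The conditional survival probability is l(80)/l(40) = 43508/88813 = 0.489883.

0.48988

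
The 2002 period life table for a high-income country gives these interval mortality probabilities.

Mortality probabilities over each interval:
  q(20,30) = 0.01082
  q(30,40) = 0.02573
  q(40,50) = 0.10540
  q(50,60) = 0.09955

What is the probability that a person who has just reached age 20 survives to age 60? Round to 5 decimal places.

The overall survival probability is (1 − 0.01082) × (1 − 0.02573) × (1 − 0.10540) × (1 − 0.09955).
= 0.98918 × 0.97427 × 0.89460 × 0.90045 = 0.776324.

0.77632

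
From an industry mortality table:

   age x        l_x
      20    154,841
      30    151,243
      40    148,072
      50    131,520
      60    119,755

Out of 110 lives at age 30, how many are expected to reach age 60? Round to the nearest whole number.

87

The relevant probability is 119,755/151,243 = 0.791805.
Expected number = 110 × 0.791805 = 87.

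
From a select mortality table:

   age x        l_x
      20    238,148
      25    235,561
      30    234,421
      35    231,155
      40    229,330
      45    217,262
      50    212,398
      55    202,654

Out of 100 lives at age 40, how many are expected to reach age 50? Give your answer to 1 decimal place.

The relevant probability is 212,398/229,330 = 0.926168.
Expected number = 100 × 0.926168 = 92.6.

92.6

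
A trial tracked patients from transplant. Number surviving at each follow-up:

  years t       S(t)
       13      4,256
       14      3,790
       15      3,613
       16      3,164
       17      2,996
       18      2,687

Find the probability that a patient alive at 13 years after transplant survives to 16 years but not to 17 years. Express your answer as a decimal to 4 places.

This is the probability of reaching 16 but not 17, conditional on being alive at 13: (S(16) − S(17)) / S(13).
= (3,164 − 2,996) / 4,256 = 168 / 4,256 = 0.039474.

0.0395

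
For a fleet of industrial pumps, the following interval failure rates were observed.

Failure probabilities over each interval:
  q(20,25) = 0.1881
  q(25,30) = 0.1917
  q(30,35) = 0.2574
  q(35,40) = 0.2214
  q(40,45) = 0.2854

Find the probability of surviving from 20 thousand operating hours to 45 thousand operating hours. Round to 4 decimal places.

0.2711

The overall survival probability is (1 − 0.1881) × (1 − 0.1917) × (1 − 0.2574) × (1 − 0.2214) × (1 − 0.2854).
= 0.8119 × 0.8083 × 0.7426 × 0.7786 × 0.7146 = 0.271149.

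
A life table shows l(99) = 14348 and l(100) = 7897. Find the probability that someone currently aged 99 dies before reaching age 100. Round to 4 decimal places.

0.4496

P(die before 100 | alive at 99) = 1 − l(100)/l(99) = 1 − 7897/14348 = (6451)/14348 = 0.449610.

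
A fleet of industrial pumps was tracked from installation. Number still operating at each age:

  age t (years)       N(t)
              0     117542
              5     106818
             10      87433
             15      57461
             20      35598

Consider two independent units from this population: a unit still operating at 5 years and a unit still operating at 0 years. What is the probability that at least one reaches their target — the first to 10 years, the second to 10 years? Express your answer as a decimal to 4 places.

0.9535

p₁ = N(10)/N(5) = 87433/106818 = 0.818523; p₂ = N(10)/N(0) = 87433/117542 = 0.743845.
P(at least one) = 1 − (1−p₁)(1−p₂) = 1 − 0.181477 × 0.256155 = 0.953514.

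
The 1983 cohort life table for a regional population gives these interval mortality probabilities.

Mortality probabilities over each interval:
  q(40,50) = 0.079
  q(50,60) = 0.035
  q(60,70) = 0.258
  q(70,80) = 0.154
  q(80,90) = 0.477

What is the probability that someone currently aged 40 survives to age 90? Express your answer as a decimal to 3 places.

Survival from 40 to 90 is the product of surviving each interval: (1 − 0.079) × (1 − 0.035) × (1 − 0.258) × (1 − 0.154) × (1 − 0.477).
= 0.921 × 0.965 × 0.742 × 0.846 × 0.523 = 0.291785.

0.292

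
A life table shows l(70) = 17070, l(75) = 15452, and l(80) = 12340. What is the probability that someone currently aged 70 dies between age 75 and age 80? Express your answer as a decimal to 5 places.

This is the probability of reaching 75 but not 80, conditional on being alive at 70: (l(75) − l(80)) / l(70).
= (15452 − 12340) / 17070 = 3112 / 17070 = 0.182308.

0.18231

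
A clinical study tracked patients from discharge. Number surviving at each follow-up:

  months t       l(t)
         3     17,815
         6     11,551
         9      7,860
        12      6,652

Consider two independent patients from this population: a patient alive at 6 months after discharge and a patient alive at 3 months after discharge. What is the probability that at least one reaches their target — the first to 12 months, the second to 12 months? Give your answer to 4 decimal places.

p₁ = l(12)/l(6) = 6,652/11,551 = 0.575881; p₂ = l(12)/l(3) = 6,652/17,815 = 0.373393.
P(at least one) = 1 − (1−p₁)(1−p₂) = 1 − 0.424119 × 0.626607 = 0.734244.

0.7342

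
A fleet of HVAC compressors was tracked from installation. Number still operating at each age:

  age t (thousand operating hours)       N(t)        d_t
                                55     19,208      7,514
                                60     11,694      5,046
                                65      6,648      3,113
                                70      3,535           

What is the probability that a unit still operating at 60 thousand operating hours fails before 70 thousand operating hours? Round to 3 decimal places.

P(fail before 70 | operational at 60) = 1 − N(70)/N(60) = 1 − 3,535/11,694 = (8,159)/11,694 = 0.697708.

0.698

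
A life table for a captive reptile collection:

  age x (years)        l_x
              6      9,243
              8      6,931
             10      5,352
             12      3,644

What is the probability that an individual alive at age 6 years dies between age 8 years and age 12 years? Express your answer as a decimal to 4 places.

0.3556

This is the probability of reaching 8 but not 12, conditional on being alive at 6: (l_8 − l_12) / l_6.
= (6,931 − 3,644) / 9,243 = 3,287 / 9,243 = 0.355620.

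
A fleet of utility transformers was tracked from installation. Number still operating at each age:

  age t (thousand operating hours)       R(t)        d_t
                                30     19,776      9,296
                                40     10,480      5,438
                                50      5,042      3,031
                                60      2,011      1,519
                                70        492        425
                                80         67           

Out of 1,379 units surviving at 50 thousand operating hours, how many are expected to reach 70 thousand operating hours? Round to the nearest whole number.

The relevant probability is 492/5,042 = 0.097580.
Expected number = 1,379 × 0.097580 = 135.

135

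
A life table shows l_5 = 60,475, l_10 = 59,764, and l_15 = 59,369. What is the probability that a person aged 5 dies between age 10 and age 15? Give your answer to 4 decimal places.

We want 5|5q5 = (l_10 − l_15)/l_5.
This is the probability of reaching 10 but not 15, conditional on being alive at 5: (l_10 − l_15) / l_5.
= (59,764 − 59,369) / 60,475 = 395 / 60,475 = 0.006532.

0.0065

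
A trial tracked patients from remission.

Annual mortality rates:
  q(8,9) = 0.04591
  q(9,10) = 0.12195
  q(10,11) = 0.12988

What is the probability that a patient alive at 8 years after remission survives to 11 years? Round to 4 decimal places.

Survival from 8 to 11 is the product of surviving each interval: (1 − 0.04591) × (1 − 0.12195) × (1 − 0.12988).
= 0.95409 × 0.87805 × 0.87012 = 0.728933.

0.7289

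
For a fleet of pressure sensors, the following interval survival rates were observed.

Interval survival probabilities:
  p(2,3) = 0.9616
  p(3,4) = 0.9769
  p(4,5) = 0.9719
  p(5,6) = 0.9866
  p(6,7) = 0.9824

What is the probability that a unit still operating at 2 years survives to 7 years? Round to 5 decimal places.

Chaining the interval survival probabilities: 0.9616 × 0.9769 × 0.9719 × 0.9866 × 0.9824.
= 0.884903.

0.88490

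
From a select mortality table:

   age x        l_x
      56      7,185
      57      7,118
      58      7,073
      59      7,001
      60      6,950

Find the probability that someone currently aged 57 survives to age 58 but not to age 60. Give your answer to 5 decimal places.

0.01728

We want 1|2q57 = (l_58 − l_60)/l_57.
This is the probability of reaching 58 but not 60, conditional on being alive at 57: (l_58 − l_60) / l_57.
= (7,073 − 6,950) / 7,118 = 123 / 7,118 = 0.017280.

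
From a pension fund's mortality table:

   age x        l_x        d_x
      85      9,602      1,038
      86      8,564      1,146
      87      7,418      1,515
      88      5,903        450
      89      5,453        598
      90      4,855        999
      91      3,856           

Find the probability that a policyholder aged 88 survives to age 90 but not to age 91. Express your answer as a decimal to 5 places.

0.16924

We want 2|1q88 = (l_90 − l_91)/l_88.
This is the probability of reaching 90 but not 91, conditional on being alive at 88: (l_90 − l_91) / l_88.
= (4,855 − 3,856) / 5,903 = 999 / 5,903 = 0.169236.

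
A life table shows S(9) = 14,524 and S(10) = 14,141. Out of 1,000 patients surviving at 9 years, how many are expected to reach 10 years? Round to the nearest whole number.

974

The relevant probability is 14,141/14,524 = 0.973630.
Expected number = 1,000 × 0.973630 = 974.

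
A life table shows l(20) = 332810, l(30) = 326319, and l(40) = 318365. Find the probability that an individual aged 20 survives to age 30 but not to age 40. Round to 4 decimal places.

This is the probability of reaching 30 but not 40, conditional on being alive at 20: (l(30) − l(40)) / l(20).
= (326319 − 318365) / 332810 = 7954 / 332810 = 0.023900.

0.0239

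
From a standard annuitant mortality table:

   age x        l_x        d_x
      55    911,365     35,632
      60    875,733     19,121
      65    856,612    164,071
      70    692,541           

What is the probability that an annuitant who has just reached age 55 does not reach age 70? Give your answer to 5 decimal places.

0.24011

P(die before 70 | alive at 55) = 1 − l_70/l_55 = 1 − 692,541/911,365 = (218,824)/911,365 = 0.240106.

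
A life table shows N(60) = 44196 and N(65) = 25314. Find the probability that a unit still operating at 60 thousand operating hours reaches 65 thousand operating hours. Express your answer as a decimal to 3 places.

The conditional survival probability is N(65)/N(60) = 25314/44196 = 0.572767.

0.573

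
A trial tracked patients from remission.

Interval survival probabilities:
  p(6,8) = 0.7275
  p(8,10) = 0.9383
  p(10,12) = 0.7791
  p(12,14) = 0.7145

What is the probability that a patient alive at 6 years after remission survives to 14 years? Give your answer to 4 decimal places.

0.3800

Survival from 6 to 14 is the product of surviving each interval: 0.7275 × 0.9383 × 0.7791 × 0.7145.
= 0.379988.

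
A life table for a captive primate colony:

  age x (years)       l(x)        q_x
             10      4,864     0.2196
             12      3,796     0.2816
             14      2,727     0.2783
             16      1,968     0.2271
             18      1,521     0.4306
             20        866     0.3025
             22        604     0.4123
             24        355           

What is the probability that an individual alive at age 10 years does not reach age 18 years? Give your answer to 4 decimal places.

0.6873

P(die before 18 | alive at 10) = 1 − l(18)/l(10) = 1 − 1,521/4,864 = (3,343)/4,864 = 0.687294.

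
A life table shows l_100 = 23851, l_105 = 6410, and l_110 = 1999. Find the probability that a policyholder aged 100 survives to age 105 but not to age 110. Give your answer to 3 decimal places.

0.185

We want 5|5q100 = (l_105 − l_110)/l_100.
This is the probability of reaching 105 but not 110, conditional on being alive at 100: (l_105 − l_110) / l_100.
= (6410 − 1999) / 23851 = 4411 / 23851 = 0.184940.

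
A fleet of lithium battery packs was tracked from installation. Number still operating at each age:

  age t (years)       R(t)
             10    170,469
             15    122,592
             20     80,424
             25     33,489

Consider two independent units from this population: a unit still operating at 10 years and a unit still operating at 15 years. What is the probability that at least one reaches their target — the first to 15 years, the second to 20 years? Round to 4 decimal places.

p₁ = R(15)/R(10) = 122,592/170,469 = 0.719145; p₂ = R(20)/R(15) = 80,424/122,592 = 0.656030.
P(at least one) = 1 − (1−p₁)(1−p₂) = 1 − 0.280855 × 0.343970 = 0.903394.

0.9034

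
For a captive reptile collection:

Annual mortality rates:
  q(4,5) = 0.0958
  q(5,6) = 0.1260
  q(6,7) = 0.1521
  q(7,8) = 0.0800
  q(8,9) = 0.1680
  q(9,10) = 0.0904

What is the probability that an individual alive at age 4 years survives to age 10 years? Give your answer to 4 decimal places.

Survival from 4 to 10 is the product of surviving each interval: (1 − 0.0958) × (1 − 0.1260) × (1 − 0.1521) × (1 − 0.0800) × (1 − 0.1680) × (1 − 0.0904).
= 0.9042 × 0.8740 × 0.8479 × 0.9200 × 0.8320 × 0.9096 = 0.466533.

0.4665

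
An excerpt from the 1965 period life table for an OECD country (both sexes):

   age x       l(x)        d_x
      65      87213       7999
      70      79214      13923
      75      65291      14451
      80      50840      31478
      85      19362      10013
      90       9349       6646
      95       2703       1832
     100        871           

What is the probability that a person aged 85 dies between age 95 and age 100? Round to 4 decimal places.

This is the probability of reaching 95 but not 100, conditional on being alive at 85: (l(95) − l(100)) / l(85).
= (2703 − 871) / 19362 = 1832 / 19362 = 0.094618.

0.0946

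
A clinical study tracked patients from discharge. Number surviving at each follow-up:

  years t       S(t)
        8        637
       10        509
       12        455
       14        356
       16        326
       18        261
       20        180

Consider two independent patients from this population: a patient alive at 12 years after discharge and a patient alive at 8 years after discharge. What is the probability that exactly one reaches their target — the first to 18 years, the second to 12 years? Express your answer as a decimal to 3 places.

p₁ = S(18)/S(12) = 261/455 = 0.573626; p₂ = S(12)/S(8) = 455/637 = 0.714286.
P(exactly one) = p₁(1−p₂) + (1−p₁)p₂ = 0.163893 + 0.304553 = 0.468446.

0.468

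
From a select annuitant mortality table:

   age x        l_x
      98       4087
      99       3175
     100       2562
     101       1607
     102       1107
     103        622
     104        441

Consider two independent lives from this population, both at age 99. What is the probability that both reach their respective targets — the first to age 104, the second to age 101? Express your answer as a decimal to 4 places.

0.0703

p₁ = l_104/l_99 = 441/3175 = 0.138898; p₂ = l_101/l_99 = 1607/3175 = 0.506142.
P(both) = p₁ × p₂ = 0.138898 × 0.506142 = 0.070302.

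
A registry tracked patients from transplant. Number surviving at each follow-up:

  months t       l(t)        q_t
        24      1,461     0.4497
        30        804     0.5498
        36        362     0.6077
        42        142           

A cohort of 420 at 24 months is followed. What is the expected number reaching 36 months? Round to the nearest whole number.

104

The relevant probability is 362/1,461 = 0.247775.
Expected number = 420 × 0.247775 = 104.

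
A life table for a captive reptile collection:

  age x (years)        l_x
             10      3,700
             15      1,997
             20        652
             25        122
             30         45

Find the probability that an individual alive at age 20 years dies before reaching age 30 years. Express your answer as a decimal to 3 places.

0.931

P(die before 30 | alive at 20) = 1 − l_30/l_20 = 1 − 45/652 = (607)/652 = 0.930982.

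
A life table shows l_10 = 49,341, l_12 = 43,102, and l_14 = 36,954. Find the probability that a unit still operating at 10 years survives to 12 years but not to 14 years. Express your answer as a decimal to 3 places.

This is the probability of reaching 12 but not 14, conditional on being operational at 10: (l_12 − l_14) / l_10.
= (43,102 − 36,954) / 49,341 = 6,148 / 49,341 = 0.124602.

0.125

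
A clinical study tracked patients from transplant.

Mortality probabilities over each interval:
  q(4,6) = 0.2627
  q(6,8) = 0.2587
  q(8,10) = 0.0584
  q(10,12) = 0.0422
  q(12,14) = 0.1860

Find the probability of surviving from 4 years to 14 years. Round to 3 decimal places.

0.401

Chaining the interval survival probabilities: (1 − 0.2627) × (1 − 0.2587) × (1 − 0.0584) × (1 − 0.0422) × (1 − 0.1860).
= 0.7373 × 0.7413 × 0.9416 × 0.9578 × 0.8140 = 0.401240.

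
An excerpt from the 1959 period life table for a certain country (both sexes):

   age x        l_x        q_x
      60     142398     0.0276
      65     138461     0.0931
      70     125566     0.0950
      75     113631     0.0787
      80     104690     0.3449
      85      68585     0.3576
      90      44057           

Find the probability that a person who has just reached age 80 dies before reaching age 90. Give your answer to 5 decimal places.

P(die before 90 | alive at 80) = 1 − l_90/l_80 = 1 − 44057/104690 = (60633)/104690 = 0.579167.

0.57917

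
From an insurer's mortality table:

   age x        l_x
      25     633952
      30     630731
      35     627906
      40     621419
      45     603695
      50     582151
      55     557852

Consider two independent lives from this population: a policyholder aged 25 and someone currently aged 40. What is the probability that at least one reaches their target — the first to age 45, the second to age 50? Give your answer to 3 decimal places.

p₁ = l_45/l_25 = 603695/633952 = 0.952272; p₂ = l_50/l_40 = 582151/621419 = 0.936809.
P(at least one) = 1 − (1−p₁)(1−p₂) = 1 − 0.047728 × 0.063191 = 0.996984.

0.997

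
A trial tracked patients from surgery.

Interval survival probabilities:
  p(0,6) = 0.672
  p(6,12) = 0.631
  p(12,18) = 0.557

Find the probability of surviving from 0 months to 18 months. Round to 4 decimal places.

0.2362

The overall survival probability is 0.672 × 0.631 × 0.557.
= 0.236186.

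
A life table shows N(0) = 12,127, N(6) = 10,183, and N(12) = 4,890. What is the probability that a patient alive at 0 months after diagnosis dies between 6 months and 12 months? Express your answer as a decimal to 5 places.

This is the probability of reaching 6 but not 12, conditional on being alive at 0: (N(6) − N(12)) / N(0).
= (10,183 − 4,890) / 12,127 = 5,293 / 12,127 = 0.436464.

0.43646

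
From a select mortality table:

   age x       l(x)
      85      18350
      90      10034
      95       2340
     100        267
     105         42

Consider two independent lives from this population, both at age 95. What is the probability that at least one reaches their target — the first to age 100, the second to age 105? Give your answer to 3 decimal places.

0.130

p₁ = l(100)/l(95) = 267/2340 = 0.114103; p₂ = l(105)/l(95) = 42/2340 = 0.017949.
P(at least one) = 1 − (1−p₁)(1−p₂) = 1 − 0.885897 × 0.982051 = 0.130004.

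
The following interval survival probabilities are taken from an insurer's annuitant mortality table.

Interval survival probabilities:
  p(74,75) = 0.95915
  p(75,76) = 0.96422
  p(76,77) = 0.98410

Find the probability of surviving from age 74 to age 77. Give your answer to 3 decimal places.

Survival from 74 to 77 is the product of surviving each interval: 0.95915 × 0.96422 × 0.98410.
= 0.910127.

0.910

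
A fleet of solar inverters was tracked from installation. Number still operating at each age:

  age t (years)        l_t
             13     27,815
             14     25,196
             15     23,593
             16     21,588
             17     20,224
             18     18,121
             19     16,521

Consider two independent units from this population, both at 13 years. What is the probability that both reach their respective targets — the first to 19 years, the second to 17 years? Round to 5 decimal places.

0.43186

p₁ = l_19/l_13 = 16,521/27,815 = 0.593960; p₂ = l_17/l_13 = 20,224/27,815 = 0.727090.
P(both) = p₁ × p₂ = 0.593960 × 0.727090 = 0.431862.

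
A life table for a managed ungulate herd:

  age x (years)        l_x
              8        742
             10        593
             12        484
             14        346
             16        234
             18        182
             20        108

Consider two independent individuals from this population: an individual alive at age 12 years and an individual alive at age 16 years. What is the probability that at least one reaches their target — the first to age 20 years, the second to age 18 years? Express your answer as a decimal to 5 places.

p₁ = l_20/l_12 = 108/484 = 0.223140; p₂ = l_18/l_16 = 182/234 = 0.777778.
P(at least one) = 1 − (1−p₁)(1−p₂) = 1 − 0.776860 × 0.222222 = 0.827365.

0.82736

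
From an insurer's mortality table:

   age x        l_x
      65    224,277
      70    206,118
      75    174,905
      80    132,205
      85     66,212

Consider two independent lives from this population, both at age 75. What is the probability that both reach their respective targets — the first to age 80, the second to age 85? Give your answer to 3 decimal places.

0.286

p₁ = l_80/l_75 = 132,205/174,905 = 0.755867; p₂ = l_85/l_75 = 66,212/174,905 = 0.378560.
P(both) = p₁ × p₂ = 0.755867 × 0.378560 = 0.286141.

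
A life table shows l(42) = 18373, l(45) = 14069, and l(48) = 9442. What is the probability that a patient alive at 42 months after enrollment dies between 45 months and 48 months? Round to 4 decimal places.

0.2518

This is the probability of reaching 45 but not 48, conditional on being alive at 42: (l(45) − l(48)) / l(42).
= (14069 − 9442) / 18373 = 4627 / 18373 = 0.251837.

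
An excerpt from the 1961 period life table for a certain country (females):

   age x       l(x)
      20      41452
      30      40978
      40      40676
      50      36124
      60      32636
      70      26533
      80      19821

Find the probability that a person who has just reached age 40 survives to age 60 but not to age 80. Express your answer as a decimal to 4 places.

0.3151

This is the probability of reaching 60 but not 80, conditional on being alive at 40: (l(60) − l(80)) / l(40).
= (32636 − 19821) / 40676 = 12815 / 40676 = 0.315051.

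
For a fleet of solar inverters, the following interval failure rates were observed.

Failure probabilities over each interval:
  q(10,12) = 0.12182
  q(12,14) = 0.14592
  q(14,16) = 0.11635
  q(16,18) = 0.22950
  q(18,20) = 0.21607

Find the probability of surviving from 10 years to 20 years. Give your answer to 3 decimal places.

0.400

P(survive 10→20) = (1 − 0.12182) × (1 − 0.14592) × (1 − 0.11635) × (1 − 0.22950) × (1 − 0.21607).
= 0.87818 × 0.85408 × 0.88365 × 0.77050 × 0.78393 = 0.400325.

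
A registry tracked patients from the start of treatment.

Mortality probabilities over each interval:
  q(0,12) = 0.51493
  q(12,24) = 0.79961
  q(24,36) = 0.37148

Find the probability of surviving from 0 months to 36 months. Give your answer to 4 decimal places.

0.0611

The overall survival probability is (1 − 0.51493) × (1 − 0.79961) × (1 − 0.37148).
= 0.48507 × 0.20039 × 0.62852 = 0.061094.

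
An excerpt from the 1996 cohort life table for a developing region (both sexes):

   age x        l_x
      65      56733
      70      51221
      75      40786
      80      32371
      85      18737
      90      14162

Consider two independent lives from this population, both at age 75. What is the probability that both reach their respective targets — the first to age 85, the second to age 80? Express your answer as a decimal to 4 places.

0.3646

p₁ = l_85/l_75 = 18737/40786 = 0.459398; p₂ = l_80/l_75 = 32371/40786 = 0.793679.
P(both) = p₁ × p₂ = 0.459398 × 0.793679 = 0.364615.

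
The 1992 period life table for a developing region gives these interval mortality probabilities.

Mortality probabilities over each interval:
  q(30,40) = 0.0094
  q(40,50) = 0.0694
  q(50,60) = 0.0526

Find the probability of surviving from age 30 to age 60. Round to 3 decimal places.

P(survive 30→60) = (1 − 0.0094) × (1 − 0.0694) × (1 − 0.0526).
= 0.9906 × 0.9306 × 0.9474 = 0.873363.

0.873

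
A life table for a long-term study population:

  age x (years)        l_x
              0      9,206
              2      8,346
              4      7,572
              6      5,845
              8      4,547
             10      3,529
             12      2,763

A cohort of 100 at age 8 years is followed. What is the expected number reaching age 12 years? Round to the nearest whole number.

The relevant probability is 2,763/4,547 = 0.607653.
Expected number = 100 × 0.607653 = 61.

61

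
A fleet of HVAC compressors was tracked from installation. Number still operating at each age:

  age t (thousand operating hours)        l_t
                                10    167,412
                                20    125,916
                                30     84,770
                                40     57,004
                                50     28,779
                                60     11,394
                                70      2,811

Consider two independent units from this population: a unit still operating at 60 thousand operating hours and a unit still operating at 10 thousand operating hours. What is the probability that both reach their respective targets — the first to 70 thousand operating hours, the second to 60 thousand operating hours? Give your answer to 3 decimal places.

p₁ = l_70/l_60 = 2,811/11,394 = 0.246709; p₂ = l_60/l_10 = 11,394/167,412 = 0.068060.
P(both) = p₁ × p₂ = 0.246709 × 0.068060 = 0.016791.

0.017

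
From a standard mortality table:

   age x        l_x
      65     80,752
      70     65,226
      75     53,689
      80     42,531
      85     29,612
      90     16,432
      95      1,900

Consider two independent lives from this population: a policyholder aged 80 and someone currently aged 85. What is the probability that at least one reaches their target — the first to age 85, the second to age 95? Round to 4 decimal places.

p₁ = l_85/l_80 = 29,612/42,531 = 0.696245; p₂ = l_95/l_85 = 1,900/29,612 = 0.064163.
P(at least one) = 1 − (1−p₁)(1−p₂) = 1 − 0.303755 × 0.935837 = 0.715735.

0.7157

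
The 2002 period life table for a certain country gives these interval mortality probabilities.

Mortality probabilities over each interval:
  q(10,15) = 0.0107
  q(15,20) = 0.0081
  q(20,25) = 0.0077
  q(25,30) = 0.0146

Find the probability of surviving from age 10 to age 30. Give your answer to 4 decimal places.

0.9595

Chaining the interval survival probabilities: (1 − 0.0107) × (1 − 0.0081) × (1 − 0.0077) × (1 − 0.0146).
= 0.9893 × 0.9919 × 0.9923 × 0.9854 = 0.959514.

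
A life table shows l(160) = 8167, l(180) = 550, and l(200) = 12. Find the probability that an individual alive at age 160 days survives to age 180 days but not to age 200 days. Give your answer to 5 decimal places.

This is the probability of reaching 180 but not 200, conditional on being alive at 160: (l(180) − l(200)) / l(160).
= (550 − 12) / 8167 = 538 / 8167 = 0.065875.

0.06587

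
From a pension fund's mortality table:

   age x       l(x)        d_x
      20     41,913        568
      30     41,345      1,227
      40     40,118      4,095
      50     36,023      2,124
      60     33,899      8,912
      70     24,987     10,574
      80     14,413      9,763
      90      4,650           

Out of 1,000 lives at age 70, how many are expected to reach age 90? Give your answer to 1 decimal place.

The relevant probability is 4,650/24,987 = 0.186097.
Expected number = 1,000 × 0.186097 = 186.1.

186.1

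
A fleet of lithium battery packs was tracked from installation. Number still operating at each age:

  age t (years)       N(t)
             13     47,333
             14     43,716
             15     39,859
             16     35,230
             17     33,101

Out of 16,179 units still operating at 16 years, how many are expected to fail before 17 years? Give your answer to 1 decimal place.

The relevant probability is 1 − 33,101/35,230 = 0.060431.
Expected number = 16,179 × 0.060431 = 977.7.

977.7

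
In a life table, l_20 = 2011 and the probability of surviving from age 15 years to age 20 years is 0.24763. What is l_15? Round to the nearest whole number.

8121

l_15 = l_20 / p = 2011 / 0.24763 = 8121.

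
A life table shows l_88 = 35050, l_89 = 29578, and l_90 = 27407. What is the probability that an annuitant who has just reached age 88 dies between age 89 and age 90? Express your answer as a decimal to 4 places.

We want 1|1q88 = (l_89 − l_90)/l_88.
This is the probability of reaching 89 but not 90, conditional on being alive at 88: (l_89 − l_90) / l_88.
= (29578 − 27407) / 35050 = 2171 / 35050 = 0.061940.

0.0619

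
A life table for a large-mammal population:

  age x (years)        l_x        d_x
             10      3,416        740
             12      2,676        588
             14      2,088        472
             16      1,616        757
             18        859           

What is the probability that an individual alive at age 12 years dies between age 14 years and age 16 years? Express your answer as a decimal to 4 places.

This is the probability of reaching 14 but not 16, conditional on being alive at 12: (l_14 − l_16) / l_12.
= (2,088 − 1,616) / 2,676 = 472 / 2,676 = 0.176383.

0.1764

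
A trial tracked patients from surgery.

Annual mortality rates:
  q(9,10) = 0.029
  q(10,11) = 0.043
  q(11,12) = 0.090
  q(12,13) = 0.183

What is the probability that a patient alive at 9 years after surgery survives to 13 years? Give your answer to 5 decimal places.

Survival from 9 to 13 is the product of surviving each interval: (1 − 0.029) × (1 − 0.043) × (1 − 0.090) × (1 − 0.183).
= 0.971 × 0.957 × 0.910 × 0.817 = 0.690867.

0.69087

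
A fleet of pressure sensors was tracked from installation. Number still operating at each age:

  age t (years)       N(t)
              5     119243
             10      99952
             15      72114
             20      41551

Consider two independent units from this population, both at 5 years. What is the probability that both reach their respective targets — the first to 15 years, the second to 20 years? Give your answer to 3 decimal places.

p₁ = N(15)/N(5) = 72114/119243 = 0.604765; p₂ = N(20)/N(5) = 41551/119243 = 0.348457.
P(both) = p₁ × p₂ = 0.604765 × 0.348457 = 0.210735.

0.211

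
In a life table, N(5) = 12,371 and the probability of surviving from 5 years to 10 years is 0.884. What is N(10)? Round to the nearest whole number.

N(10) = N(5) × p = 12,371 × 0.884 = 10936.

10936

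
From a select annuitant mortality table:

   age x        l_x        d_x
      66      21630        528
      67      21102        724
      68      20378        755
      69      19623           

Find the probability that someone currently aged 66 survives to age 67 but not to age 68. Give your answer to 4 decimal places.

0.0335

We want 1|1q66 = (l_67 − l_68)/l_66.
This is the probability of reaching 67 but not 68, conditional on being alive at 66: (l_67 − l_68) / l_66.
= (21102 − 20378) / 21630 = 724 / 21630 = 0.033472.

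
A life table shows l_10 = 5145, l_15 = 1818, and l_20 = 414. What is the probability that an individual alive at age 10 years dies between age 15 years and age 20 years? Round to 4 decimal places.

0.2729

This is the probability of reaching 15 but not 20, conditional on being alive at 10: (l_15 − l_20) / l_10.
= (1818 − 414) / 5145 = 1404 / 5145 = 0.272886.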